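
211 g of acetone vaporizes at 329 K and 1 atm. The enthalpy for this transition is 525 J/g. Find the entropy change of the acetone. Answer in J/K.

Heat absorbed by the substance: Q = mL = 211 × 525 = 110775 J.
At constant T, ΔS = Q_rev/T = 110775 / 329 = 337 J/K.

ΔS = 337 J/K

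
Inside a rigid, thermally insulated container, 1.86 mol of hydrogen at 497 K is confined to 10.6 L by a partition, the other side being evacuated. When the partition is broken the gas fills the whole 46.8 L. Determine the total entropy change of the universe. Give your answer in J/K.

For an ideal gas in free expansion Q = 0 and W = 0, so T is unchanged.
Entropy is a state function; using a reversible isothermal path, ΔS_gas = nR ln(V₂/V₁) = 1.86 × 8.314 × ln(46.8/10.6) = 23 J/K.
The insulated surroundings exchange no heat, so ΔS_surr = 0 and ΔS_universe = ΔS_gas.

ΔS_universe = 23 J/K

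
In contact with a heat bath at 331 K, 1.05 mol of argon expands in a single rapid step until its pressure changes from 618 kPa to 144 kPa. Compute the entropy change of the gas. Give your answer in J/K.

Entropy is a state function, so ΔS_gas depends only on the end states.
For an isothermal ideal gas ΔS_gas = nR ln(P₁/P₂) = 1.05 × 8.314 × ln(618/144) = 12.7 J/K.

ΔS_gas = 12.7 J/K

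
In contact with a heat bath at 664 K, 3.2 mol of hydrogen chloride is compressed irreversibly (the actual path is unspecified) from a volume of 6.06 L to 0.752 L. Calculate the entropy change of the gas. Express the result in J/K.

ΔS_gas = -55.5 J/K

Entropy is a state function, so ΔS_gas depends only on the end states.
For an isothermal ideal gas ΔS_gas = nR ln(V₂/V₁) = 3.2 × 8.314 × ln(0.752/6.06) = -55.5 J/K.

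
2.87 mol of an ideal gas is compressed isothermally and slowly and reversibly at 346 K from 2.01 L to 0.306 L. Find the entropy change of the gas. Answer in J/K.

For an isothermal ideal gas ΔS_gas = nR ln(V₂/V₁) = 2.87 × 8.314 × ln(0.306/2.01) = -44.9 J/K.

ΔS_gas = -44.9 J/K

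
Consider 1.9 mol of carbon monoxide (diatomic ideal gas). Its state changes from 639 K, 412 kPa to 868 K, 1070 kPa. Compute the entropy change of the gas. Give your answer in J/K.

ΔS = nC_p ln(T₂/T₁) − nR ln(P₂/P₁), with C_p = 7R/2 = 29.1 J mol⁻¹ K⁻¹ for a diatomic ideal gas.
ΔS = 1.9 × [29.1 × ln(868/639) − 8.314 × ln(1070/412)] = 1.86 J/K.

ΔS = 1.86 J/K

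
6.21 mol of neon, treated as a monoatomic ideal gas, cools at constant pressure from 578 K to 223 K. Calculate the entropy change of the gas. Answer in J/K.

At constant pressure, ΔS = nC_p ln(T₂/T₁) with C_p = 5R/2 = 20.79 J mol⁻¹ K⁻¹.
ΔS = 6.21 × 20.79 × ln(223/578) = -123 J/K.

ΔS = -123 J/K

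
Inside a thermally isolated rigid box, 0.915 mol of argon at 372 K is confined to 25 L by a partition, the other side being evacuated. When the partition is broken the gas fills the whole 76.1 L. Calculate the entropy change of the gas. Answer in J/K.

ΔS_gas = 8.47 J/K

For an ideal gas in free expansion Q = 0 and W = 0, so T is unchanged.
Entropy is a state function; using a reversible isothermal path, ΔS_gas = nR ln(V₂/V₁) = 0.915 × 8.314 × ln(76.1/25) = 8.47 J/K.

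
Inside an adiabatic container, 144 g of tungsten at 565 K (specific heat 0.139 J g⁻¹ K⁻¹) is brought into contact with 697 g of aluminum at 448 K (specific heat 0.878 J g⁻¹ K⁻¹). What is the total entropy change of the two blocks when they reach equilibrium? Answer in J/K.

ΔS_total = 0.562 J/K

Energy balance: T_f = (m₁c₁T₁ + m₂c₂T₂)/(m₁c₁ + m₂c₂) = 451.71 K.
ΔS₁ = m₁c₁ ln(T_f/T₁) = 20.016 × ln(451.71/565) = -4.479 J/K.
ΔS₂ = m₂c₂ ln(T_f/T₂) = 611.966 × ln(451.71/448) = 5.041 J/K.
ΔS_total = -4.479 + 5.041 = 0.562 J/K.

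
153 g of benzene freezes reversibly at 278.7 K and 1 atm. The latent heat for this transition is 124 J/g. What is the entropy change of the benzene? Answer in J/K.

Heat released by the substance: Q = −mL = −153 × 124 = −18972 J.
At constant T, ΔS = Q_rev/T = −18972 / 278.7 = -68.1 J/K.

ΔS = -68.1 J/K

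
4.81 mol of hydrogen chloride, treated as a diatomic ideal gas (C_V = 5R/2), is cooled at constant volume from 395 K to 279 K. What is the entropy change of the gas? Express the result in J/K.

At constant volume, ΔS = nC_V ln(T₂/T₁) with C_V = 5R/2 = 20.79 J mol⁻¹ K⁻¹.
ΔS = 4.81 × 20.79 × ln(279/395) = -34.8 J/K.

ΔS = -34.8 J/K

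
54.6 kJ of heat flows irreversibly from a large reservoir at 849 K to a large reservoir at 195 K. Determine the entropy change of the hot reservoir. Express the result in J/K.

ΔS_hot = -64.3 J/K

The hot reservoir loses heat Q, so ΔS_hot = −Q/T_H = −54600/849 = -64.3 J/K.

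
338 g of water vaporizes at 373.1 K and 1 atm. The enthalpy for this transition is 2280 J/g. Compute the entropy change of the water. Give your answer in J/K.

ΔS = 2070 J/K

Heat absorbed by the substance: Q = mL = 338 × 2280 = 770640 J.
At constant T, ΔS = Q_rev/T = 770640 / 373.1 = 2070 J/K.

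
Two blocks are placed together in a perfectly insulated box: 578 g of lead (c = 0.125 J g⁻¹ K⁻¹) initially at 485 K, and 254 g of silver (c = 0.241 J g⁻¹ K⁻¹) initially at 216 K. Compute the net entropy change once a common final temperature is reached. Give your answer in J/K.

ΔS_total = 10.3 J/K

Energy balance: T_f = (m₁c₁T₁ + m₂c₂T₂)/(m₁c₁ + m₂c₂) = 361.62 K.
ΔS₁ = m₁c₁ ln(T_f/T₁) = 72.25 × ln(361.62/485) = -21.21 J/K.
ΔS₂ = m₂c₂ ln(T_f/T₂) = 61.214 × ln(361.62/216) = 31.54 J/K.
ΔS_total = -21.21 + 31.54 = 10.3 J/K.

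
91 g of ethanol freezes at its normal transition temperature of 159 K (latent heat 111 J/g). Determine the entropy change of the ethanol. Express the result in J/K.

Heat released by the substance: Q = −mL = −91 × 111 = −10101 J.
At constant T, ΔS = Q_rev/T = −10101 / 159 = -63.5 J/K.

ΔS = -63.5 J/K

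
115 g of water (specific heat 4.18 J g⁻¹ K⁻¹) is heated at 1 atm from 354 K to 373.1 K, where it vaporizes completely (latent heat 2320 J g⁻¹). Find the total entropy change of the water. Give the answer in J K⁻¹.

ΔS = 740 J/K

Warming step: ΔS₁ = m c ln(T_tr/T_i) = 115 × 4.18 × ln(373.1/354) = 25.26 J/K.
Phase change: ΔS₂ = +mL/T_tr = 115 × 2320 / 373.1 = 715.1 J/K.
ΔS_total = (25.26) + (715.1) = 740 J/K.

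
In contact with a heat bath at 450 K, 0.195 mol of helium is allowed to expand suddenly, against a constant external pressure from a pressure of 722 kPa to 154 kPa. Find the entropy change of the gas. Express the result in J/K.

Entropy is a state function, so ΔS_gas depends only on the end states.
For an isothermal ideal gas ΔS_gas = nR ln(P₁/P₂) = 0.195 × 8.314 × ln(722/154) = 2.5 J/K.

ΔS_gas = 2.5 J/K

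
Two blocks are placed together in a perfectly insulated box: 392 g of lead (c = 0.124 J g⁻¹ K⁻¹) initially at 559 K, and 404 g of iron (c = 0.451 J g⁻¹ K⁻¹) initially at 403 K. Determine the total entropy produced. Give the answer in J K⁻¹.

Energy balance: T_f = (m₁c₁T₁ + m₂c₂T₂)/(m₁c₁ + m₂c₂) = 435.85 K.
ΔS₁ = m₁c₁ ln(T_f/T₁) = 48.608 × ln(435.85/559) = -12.1 J/K.
ΔS₂ = m₂c₂ ln(T_f/T₂) = 182.204 × ln(435.85/403) = 14.28 J/K.
ΔS_total = -12.1 + 14.28 = 2.18 J/K.

ΔS_total = 2.18 J/K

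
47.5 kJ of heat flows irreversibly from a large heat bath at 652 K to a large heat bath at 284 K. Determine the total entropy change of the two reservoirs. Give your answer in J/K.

ΔS_hot = −Q/T_H = −47500/652 = -72.853 J/K and ΔS_cold = +Q/T_C = 47500/284 = 167.25 J/K.
ΔS_total = -72.853 + 167.25 = 94.4 J/K, positive as the second law requires.

ΔS_total = 94.4 J/K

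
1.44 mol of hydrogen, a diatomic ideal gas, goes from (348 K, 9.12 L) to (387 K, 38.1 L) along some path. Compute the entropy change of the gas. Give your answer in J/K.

ΔS = 20.3 J/K

Entropy is a state function: ΔS = nC_V ln(T₂/T₁) + nR ln(V₂/V₁), with C_V = 5R/2 = 20.79 J mol⁻¹ K⁻¹ for a diatomic ideal gas.
ΔS = 1.44 × [20.79 × ln(387/348) + 8.314 × ln(38.1/9.12)] = 20.3 J/K.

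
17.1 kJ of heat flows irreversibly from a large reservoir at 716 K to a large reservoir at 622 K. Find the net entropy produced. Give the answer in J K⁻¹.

ΔS_total = 3.61 J/K

ΔS_hot = −Q/T_H = −17100/716 = -23.88 J/K and ΔS_cold = +Q/T_C = 17100/622 = 27.49 J/K.
ΔS_total = -23.88 + 27.49 = 3.61 J/K, positive as the second law requires.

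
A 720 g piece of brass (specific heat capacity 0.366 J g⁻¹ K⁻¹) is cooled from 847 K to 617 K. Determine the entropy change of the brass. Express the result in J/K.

ΔS = -83.5 J/K

ΔS = ∫dQ_rev/T = m c ln(T₂/T₁) = 720 × 0.366 × ln(617/847) = -83.5 J/K.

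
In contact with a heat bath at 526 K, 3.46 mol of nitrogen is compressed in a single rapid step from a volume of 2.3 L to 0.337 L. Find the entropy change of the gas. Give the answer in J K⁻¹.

Entropy is a state function, so ΔS_gas depends only on the end states.
For an isothermal ideal gas ΔS_gas = nR ln(V₂/V₁) = 3.46 × 8.314 × ln(0.337/2.3) = -55.2 J/K.

ΔS_gas = -55.2 J/K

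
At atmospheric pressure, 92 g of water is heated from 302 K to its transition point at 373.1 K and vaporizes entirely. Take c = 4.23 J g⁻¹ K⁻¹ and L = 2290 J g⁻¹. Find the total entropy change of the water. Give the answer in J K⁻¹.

ΔS = 647 J/K

Warming step: ΔS₁ = m c ln(T_tr/T_i) = 92 × 4.23 × ln(373.1/302) = 82.28 J/K.
Phase change: ΔS₂ = +mL/T_tr = 92 × 2290 / 373.1 = 564.7 J/K.
ΔS_total = (82.28) + (564.7) = 647 J/K.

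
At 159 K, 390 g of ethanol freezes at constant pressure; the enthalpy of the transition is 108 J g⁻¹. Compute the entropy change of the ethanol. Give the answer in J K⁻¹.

ΔS = -265 J/K

Heat released by the substance: Q = −mL = −390 × 108 = −42120 J.
At constant T, ΔS = Q_rev/T = −42120 / 159 = -265 J/K.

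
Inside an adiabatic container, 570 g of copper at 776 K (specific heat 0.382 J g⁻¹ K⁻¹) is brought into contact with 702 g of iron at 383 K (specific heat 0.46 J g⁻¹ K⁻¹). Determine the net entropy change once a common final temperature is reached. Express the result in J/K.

ΔS_total = 33.3 J/K

Energy balance: T_f = (m₁c₁T₁ + m₂c₂T₂)/(m₁c₁ + m₂c₂) = 541.27 K.
ΔS₁ = m₁c₁ ln(T_f/T₁) = 217.74 × ln(541.27/776) = -78.44 J/K.
ΔS₂ = m₂c₂ ln(T_f/T₂) = 322.92 × ln(541.27/383) = 111.7 J/K.
ΔS_total = -78.44 + 111.7 = 33.3 J/K.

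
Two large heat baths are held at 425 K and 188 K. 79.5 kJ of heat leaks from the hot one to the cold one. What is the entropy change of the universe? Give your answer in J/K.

ΔS_total = 236 J/K

ΔS_hot = −Q/T_H = −79500/425 = -187.1 J/K and ΔS_cold = +Q/T_C = 79500/188 = 422.9 J/K.
ΔS_total = -187.1 + 422.9 = 236 J/K, positive as the second law requires.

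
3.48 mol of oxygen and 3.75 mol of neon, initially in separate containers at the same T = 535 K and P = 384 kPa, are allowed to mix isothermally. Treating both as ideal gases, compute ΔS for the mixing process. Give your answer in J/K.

Mole fractions: x_A = 3.48/7.23 = 0.481, x_B = 0.519.
ΔS_mix = −R(n_A ln x_A + n_B ln x_B) = −8.314 × (3.48 ln 0.481 + 3.75 ln 0.519) = 41.6 J/K.

ΔS_mix = 41.6 J/K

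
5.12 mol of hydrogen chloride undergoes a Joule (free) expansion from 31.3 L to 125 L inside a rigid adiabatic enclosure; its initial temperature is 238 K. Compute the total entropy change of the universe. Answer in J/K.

ΔS_universe = 58.9 J/K

For an ideal gas in free expansion Q = 0 and W = 0, so T is unchanged.
Entropy is a state function; using a reversible isothermal path, ΔS_gas = nR ln(V₂/V₁) = 5.12 × 8.314 × ln(125/31.3) = 58.9 J/K.
The insulated surroundings exchange no heat, so ΔS_surr = 0 and ΔS_universe = ΔS_gas.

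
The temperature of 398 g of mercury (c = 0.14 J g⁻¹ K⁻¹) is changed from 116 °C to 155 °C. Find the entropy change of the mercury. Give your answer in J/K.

In kelvin: T₁ = 389.15 K, T₂ = 428.15 K. ΔS = ∫dQ_rev/T = m c ln(T₂/T₁) = 398 × 0.14 × ln(428.15/389.15) = 5.32 J/K.

ΔS = 5.32 J/K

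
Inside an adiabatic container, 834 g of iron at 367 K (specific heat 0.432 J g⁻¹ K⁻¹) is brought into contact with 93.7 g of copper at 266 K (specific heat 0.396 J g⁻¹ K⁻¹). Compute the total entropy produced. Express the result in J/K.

Energy balance: T_f = (m₁c₁T₁ + m₂c₂T₂)/(m₁c₁ + m₂c₂) = 357.57 K.
ΔS₁ = m₁c₁ ln(T_f/T₁) = 360.288 × ln(357.57/367) = -9.379 J/K.
ΔS₂ = m₂c₂ ln(T_f/T₂) = 37.1052 × ln(357.57/266) = 10.98 J/K.
ΔS_total = -9.379 + 10.98 = 1.6 J/K.

ΔS_total = 1.6 J/K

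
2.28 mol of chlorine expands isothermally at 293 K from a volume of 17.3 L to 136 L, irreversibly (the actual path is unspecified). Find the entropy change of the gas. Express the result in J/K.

ΔS_gas = 39.1 J/K

Entropy is a state function, so ΔS_gas depends only on the end states.
For an isothermal ideal gas ΔS_gas = nR ln(V₂/V₁) = 2.28 × 8.314 × ln(136/17.3) = 39.1 J/K.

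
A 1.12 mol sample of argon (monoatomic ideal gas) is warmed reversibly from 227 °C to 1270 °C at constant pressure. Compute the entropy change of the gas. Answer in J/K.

In kelvin: T₁ = 500.15 K, T₂ = 1543.15 K. At constant pressure, ΔS = nC_p ln(T₂/T₁) with C_p = 5R/2 = 20.79 J mol⁻¹ K⁻¹.
ΔS = 1.12 × 20.79 × ln(1543.15/500.15) = 26.2 J/K.

ΔS = 26.2 J/K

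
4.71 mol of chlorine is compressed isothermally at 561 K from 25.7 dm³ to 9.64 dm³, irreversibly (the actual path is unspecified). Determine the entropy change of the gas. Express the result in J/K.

Entropy is a state function, so ΔS_gas depends only on the end states.
For an isothermal ideal gas ΔS_gas = nR ln(V₂/V₁) = 4.71 × 8.314 × ln(9.64/25.7) = -38.4 J/K.

ΔS_gas = -38.4 J/K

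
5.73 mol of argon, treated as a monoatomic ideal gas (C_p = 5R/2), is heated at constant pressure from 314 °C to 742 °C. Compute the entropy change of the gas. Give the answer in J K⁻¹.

ΔS = 65.2 J/K

In kelvin: T₁ = 587.15 K, T₂ = 1015.15 K. At constant pressure, ΔS = nC_p ln(T₂/T₁) with C_p = 5R/2 = 20.79 J mol⁻¹ K⁻¹.
ΔS = 5.73 × 20.79 × ln(1015.15/587.15) = 65.2 J/K.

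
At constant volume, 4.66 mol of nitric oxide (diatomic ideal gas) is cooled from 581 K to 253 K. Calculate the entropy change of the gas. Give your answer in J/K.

ΔS = -80.5 J/K

At constant volume, ΔS = nC_V ln(T₂/T₁) with C_V = 5R/2 = 20.79 J mol⁻¹ K⁻¹.
ΔS = 4.66 × 20.79 × ln(253/581) = -80.5 J/K.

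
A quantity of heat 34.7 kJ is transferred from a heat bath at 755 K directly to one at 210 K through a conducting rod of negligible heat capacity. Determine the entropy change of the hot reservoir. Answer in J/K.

ΔS_hot = -46 J/K

The hot reservoir loses heat Q, so ΔS_hot = −Q/T_H = −34700/755 = -46 J/K.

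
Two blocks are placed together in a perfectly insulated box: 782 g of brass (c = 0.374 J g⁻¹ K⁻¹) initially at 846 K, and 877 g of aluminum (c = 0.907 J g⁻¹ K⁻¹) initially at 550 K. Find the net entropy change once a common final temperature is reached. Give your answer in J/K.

Energy balance: T_f = (m₁c₁T₁ + m₂c₂T₂)/(m₁c₁ + m₂c₂) = 629.58 K.
ΔS₁ = m₁c₁ ln(T_f/T₁) = 292.468 × ln(629.58/846) = -86.42 J/K.
ΔS₂ = m₂c₂ ln(T_f/T₂) = 795.439 × ln(629.58/550) = 107.5 J/K.
ΔS_total = -86.42 + 107.5 = 21.1 J/K.

ΔS_total = 21.1 J/K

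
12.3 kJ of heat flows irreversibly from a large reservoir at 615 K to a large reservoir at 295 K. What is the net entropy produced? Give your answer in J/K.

ΔS_total = 21.7 J/K

ΔS_hot = −Q/T_H = −12300/615 = -20 J/K and ΔS_cold = +Q/T_C = 12300/295 = 41.69 J/K.
ΔS_total = -20 + 41.69 = 21.7 J/K, positive as the second law requires.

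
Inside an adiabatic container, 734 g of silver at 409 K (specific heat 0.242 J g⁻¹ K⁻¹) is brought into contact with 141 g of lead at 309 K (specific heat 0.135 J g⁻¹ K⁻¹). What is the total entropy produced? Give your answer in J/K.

Energy balance: T_f = (m₁c₁T₁ + m₂c₂T₂)/(m₁c₁ + m₂c₂) = 399.32 K.
ΔS₁ = m₁c₁ ln(T_f/T₁) = 177.628 × ln(399.32/409) = -4.254 J/K.
ΔS₂ = m₂c₂ ln(T_f/T₂) = 19.035 × ln(399.32/309) = 4.881 J/K.
ΔS_total = -4.254 + 4.881 = 0.627 J/K.

ΔS_total = 0.627 J/K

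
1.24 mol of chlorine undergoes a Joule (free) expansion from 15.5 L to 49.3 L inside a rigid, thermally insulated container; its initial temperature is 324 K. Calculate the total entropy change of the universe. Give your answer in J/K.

ΔS_universe = 11.9 J/K

For an ideal gas in free expansion Q = 0 and W = 0, so T is unchanged.
Entropy is a state function; using a reversible isothermal path, ΔS_gas = nR ln(V₂/V₁) = 1.24 × 8.314 × ln(49.3/15.5) = 11.9 J/K.
The insulated surroundings exchange no heat, so ΔS_surr = 0 and ΔS_universe = ΔS_gas.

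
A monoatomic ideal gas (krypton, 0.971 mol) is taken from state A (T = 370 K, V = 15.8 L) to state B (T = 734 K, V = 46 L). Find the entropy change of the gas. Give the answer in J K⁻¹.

Entropy is a state function: ΔS = nC_V ln(T₂/T₁) + nR ln(V₂/V₁), with C_V = 3R/2 = 12.47 J mol⁻¹ K⁻¹ for a monoatomic ideal gas.
ΔS = 0.971 × [12.47 × ln(734/370) + 8.314 × ln(46/15.8)] = 16.9 J/K.

ΔS = 16.9 J/K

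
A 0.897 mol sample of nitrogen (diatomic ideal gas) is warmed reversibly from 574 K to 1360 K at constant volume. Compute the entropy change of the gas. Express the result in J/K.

At constant volume, ΔS = nC_V ln(T₂/T₁) with C_V = 5R/2 = 20.79 J mol⁻¹ K⁻¹.
ΔS = 0.897 × 20.79 × ln(1360/574) = 16.1 J/K.

ΔS = 16.1 J/K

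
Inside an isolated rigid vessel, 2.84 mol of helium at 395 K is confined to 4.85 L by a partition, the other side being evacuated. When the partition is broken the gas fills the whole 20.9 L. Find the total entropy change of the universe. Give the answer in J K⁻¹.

ΔS_universe = 34.5 J/K

For an ideal gas in free expansion Q = 0 and W = 0, so T is unchanged.
Entropy is a state function; using a reversible isothermal path, ΔS_gas = nR ln(V₂/V₁) = 2.84 × 8.314 × ln(20.9/4.85) = 34.5 J/K.
The insulated surroundings exchange no heat, so ΔS_surr = 0 and ΔS_universe = ΔS_gas.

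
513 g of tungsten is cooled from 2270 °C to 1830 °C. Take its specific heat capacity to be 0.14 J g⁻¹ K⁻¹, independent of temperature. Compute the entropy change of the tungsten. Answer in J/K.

In kelvin: T₁ = 2543.15 K, T₂ = 2103.15 K. ΔS = ∫dQ_rev/T = m c ln(T₂/T₁) = 513 × 0.14 × ln(2103.15/2543.15) = -13.6 J/K.

ΔS = -13.6 J/K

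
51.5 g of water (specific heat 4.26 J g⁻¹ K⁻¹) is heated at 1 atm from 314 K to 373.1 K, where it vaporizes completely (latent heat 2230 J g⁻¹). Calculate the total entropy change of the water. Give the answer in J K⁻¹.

ΔS = 346 J/K

Warming step: ΔS₁ = m c ln(T_tr/T_i) = 51.5 × 4.26 × ln(373.1/314) = 37.83 J/K.
Phase change: ΔS₂ = +mL/T_tr = 51.5 × 2230 / 373.1 = 307.8 J/K.
ΔS_total = (37.83) + (307.8) = 346 J/K.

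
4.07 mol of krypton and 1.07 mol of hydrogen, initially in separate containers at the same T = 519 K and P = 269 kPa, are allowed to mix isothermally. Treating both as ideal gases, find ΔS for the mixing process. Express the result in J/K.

ΔS_mix = 21.9 J/K

Mole fractions: x_A = 4.07/5.14 = 0.792, x_B = 0.208.
ΔS_mix = −R(n_A ln x_A + n_B ln x_B) = −8.314 × (4.07 ln 0.792 + 1.07 ln 0.208) = 21.9 J/K.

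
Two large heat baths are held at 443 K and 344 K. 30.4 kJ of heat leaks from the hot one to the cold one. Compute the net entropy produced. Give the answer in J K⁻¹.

ΔS_hot = −Q/T_H = −30400/443 = -68.623 J/K and ΔS_cold = +Q/T_C = 30400/344 = 88.372 J/K.
ΔS_total = -68.623 + 88.372 = 19.7 J/K, positive as the second law requires.

ΔS_total = 19.7 J/K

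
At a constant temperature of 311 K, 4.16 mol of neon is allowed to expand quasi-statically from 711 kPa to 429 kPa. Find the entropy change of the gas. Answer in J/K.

For an isothermal ideal gas ΔS_gas = nR ln(P₁/P₂) = 4.16 × 8.314 × ln(711/429) = 17.5 J/K.

ΔS_gas = 17.5 J/K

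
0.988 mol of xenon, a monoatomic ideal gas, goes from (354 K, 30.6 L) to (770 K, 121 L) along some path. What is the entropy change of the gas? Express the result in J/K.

Entropy is a state function: ΔS = nC_V ln(T₂/T₁) + nR ln(V₂/V₁), with C_V = 3R/2 = 12.47 J mol⁻¹ K⁻¹ for a monoatomic ideal gas.
ΔS = 0.988 × [12.47 × ln(770/354) + 8.314 × ln(121/30.6)] = 20.9 J/K.

ΔS = 20.9 J/K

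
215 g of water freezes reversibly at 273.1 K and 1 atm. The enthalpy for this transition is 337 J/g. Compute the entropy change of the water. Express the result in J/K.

ΔS = -265 J/K

Heat released by the substance: Q = −mL = −215 × 337 = −72455 J.
At constant T, ΔS = Q_rev/T = −72455 / 273.1 = -265 J/K.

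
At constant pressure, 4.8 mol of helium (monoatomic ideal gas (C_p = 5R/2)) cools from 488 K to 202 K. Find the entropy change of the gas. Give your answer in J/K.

At constant pressure, ΔS = nC_p ln(T₂/T₁) with C_p = 5R/2 = 20.79 J mol⁻¹ K⁻¹.
ΔS = 4.8 × 20.79 × ln(202/488) = -88 J/K.

ΔS = -88 J/K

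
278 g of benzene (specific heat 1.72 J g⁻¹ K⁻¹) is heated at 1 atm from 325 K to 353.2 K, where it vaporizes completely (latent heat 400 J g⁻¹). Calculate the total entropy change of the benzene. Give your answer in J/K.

Warming step: ΔS₁ = m c ln(T_tr/T_i) = 278 × 1.72 × ln(353.2/325) = 39.79 J/K.
Phase change: ΔS₂ = +mL/T_tr = 278 × 400 / 353.2 = 314.8 J/K.
ΔS_total = (39.79) + (314.8) = 355 J/K.

ΔS = 355 J/K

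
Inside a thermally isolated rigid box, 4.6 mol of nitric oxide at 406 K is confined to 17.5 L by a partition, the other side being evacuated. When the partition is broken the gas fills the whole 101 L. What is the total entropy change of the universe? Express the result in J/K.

ΔS_universe = 67 J/K

For an ideal gas in free expansion Q = 0 and W = 0, so T is unchanged.
Entropy is a state function; using a reversible isothermal path, ΔS_gas = nR ln(V₂/V₁) = 4.6 × 8.314 × ln(101/17.5) = 67 J/K.
The insulated surroundings exchange no heat, so ΔS_surr = 0 and ΔS_universe = ΔS_gas.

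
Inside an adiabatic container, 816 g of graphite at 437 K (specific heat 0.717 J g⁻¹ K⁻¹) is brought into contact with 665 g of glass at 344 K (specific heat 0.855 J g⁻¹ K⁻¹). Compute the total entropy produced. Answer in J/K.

Energy balance: T_f = (m₁c₁T₁ + m₂c₂T₂)/(m₁c₁ + m₂c₂) = 391.16 K.
ΔS₁ = m₁c₁ ln(T_f/T₁) = 585.072 × ln(391.16/437) = -64.828 J/K.
ΔS₂ = m₂c₂ ln(T_f/T₂) = 568.575 × ln(391.16/344) = 73.055 J/K.
ΔS_total = -64.828 + 73.055 = 8.23 J/K.

ΔS_total = 8.23 J/K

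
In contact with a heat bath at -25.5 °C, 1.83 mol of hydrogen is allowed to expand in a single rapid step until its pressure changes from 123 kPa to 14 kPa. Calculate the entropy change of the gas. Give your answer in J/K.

Entropy is a state function, so ΔS_gas depends only on the end states.
For an isothermal ideal gas ΔS_gas = nR ln(P₁/P₂) = 1.83 × 8.314 × ln(123/14) = 33.1 J/K.

ΔS_gas = 33.1 J/K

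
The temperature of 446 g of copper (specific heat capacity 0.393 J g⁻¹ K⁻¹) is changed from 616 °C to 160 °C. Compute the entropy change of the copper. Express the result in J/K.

In kelvin: T₁ = 889.15 K, T₂ = 433.15 K. ΔS = ∫dQ_rev/T = m c ln(T₂/T₁) = 446 × 0.393 × ln(433.15/889.15) = -126 J/K.

ΔS = -126 J/K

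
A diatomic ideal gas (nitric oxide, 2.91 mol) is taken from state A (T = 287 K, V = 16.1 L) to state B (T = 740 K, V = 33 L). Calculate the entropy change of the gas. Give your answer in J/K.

Entropy is a state function: ΔS = nC_V ln(T₂/T₁) + nR ln(V₂/V₁), with C_V = 5R/2 = 20.79 J mol⁻¹ K⁻¹ for a diatomic ideal gas.
ΔS = 2.91 × [20.79 × ln(740/287) + 8.314 × ln(33/16.1)] = 74.7 J/K.

ΔS = 74.7 J/K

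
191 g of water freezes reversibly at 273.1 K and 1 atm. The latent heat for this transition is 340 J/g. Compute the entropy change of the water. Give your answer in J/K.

Heat released by the substance: Q = −mL = −191 × 340 = −64940 J.
At constant T, ΔS = Q_rev/T = −64940 / 273.1 = -238 J/K.

ΔS = -238 J/K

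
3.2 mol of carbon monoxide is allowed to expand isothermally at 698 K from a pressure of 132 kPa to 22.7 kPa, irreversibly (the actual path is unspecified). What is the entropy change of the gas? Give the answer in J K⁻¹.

ΔS_gas = 46.8 J/K

Entropy is a state function, so ΔS_gas depends only on the end states.
For an isothermal ideal gas ΔS_gas = nR ln(P₁/P₂) = 3.2 × 8.314 × ln(132/22.7) = 46.8 J/K.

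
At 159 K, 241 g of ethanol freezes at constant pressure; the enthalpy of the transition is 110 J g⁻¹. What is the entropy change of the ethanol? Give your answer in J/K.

Heat released by the substance: Q = −mL = −241 × 110 = −26510 J.
At constant T, ΔS = Q_rev/T = −26510 / 159 = -167 J/K.

ΔS = -167 J/K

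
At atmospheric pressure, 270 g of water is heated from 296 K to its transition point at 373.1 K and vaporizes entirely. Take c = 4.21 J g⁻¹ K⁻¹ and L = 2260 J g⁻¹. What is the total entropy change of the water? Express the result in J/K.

ΔS = 1900 J/K

Warming step: ΔS₁ = m c ln(T_tr/T_i) = 270 × 4.21 × ln(373.1/296) = 263.1 J/K.
Phase change: ΔS₂ = +mL/T_tr = 270 × 2260 / 373.1 = 1635 J/K.
ΔS_total = (263.1) + (1635) = 1900 J/K.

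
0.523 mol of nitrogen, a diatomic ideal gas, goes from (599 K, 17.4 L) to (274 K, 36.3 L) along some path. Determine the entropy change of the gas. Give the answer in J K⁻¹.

ΔS = -5.3 J/K

Entropy is a state function: ΔS = nC_V ln(T₂/T₁) + nR ln(V₂/V₁), with C_V = 5R/2 = 20.79 J mol⁻¹ K⁻¹ for a diatomic ideal gas.
ΔS = 0.523 × [20.79 × ln(274/599) + 8.314 × ln(36.3/17.4)] = -5.3 J/K.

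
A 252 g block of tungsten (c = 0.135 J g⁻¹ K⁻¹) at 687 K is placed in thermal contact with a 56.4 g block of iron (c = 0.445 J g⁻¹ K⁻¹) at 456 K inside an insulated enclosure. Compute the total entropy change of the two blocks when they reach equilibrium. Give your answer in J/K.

Energy balance: T_f = (m₁c₁T₁ + m₂c₂T₂)/(m₁c₁ + m₂c₂) = 588.93 K.
ΔS₁ = m₁c₁ ln(T_f/T₁) = 34.02 × ln(588.93/687) = -5.24 J/K.
ΔS₂ = m₂c₂ ln(T_f/T₂) = 25.098 × ln(588.93/456) = 6.42 J/K.
ΔS_total = -5.24 + 6.42 = 1.18 J/K.

ΔS_total = 1.18 J/K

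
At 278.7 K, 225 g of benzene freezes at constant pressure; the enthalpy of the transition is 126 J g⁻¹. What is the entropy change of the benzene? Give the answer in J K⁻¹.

Heat released by the substance: Q = −mL = −225 × 126 = −28350 J.
At constant T, ΔS = Q_rev/T = −28350 / 278.7 = -102 J/K.

ΔS = -102 J/K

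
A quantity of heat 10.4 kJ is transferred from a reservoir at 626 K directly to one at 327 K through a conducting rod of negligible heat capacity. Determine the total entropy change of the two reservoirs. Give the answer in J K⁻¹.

ΔS_total = 15.2 J/K

ΔS_hot = −Q/T_H = −10400/626 = -16.61 J/K and ΔS_cold = +Q/T_C = 10400/327 = 31.8 J/K.
ΔS_total = -16.61 + 31.8 = 15.2 J/K, positive as the second law requires.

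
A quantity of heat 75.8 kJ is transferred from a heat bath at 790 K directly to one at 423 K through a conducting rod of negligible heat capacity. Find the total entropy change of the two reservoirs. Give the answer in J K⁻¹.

ΔS_hot = −Q/T_H = −75800/790 = -95.95 J/K and ΔS_cold = +Q/T_C = 75800/423 = 179.2 J/K.
ΔS_total = -95.95 + 179.2 = 83.2 J/K, positive as the second law requires.

ΔS_total = 83.2 J/K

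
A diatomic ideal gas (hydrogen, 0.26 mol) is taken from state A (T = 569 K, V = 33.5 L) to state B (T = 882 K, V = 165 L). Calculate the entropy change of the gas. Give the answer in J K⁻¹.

ΔS = 5.82 J/K

Entropy is a state function: ΔS = nC_V ln(T₂/T₁) + nR ln(V₂/V₁), with C_V = 5R/2 = 20.79 J mol⁻¹ K⁻¹ for a diatomic ideal gas.
ΔS = 0.26 × [20.79 × ln(882/569) + 8.314 × ln(165/33.5)] = 5.82 J/K.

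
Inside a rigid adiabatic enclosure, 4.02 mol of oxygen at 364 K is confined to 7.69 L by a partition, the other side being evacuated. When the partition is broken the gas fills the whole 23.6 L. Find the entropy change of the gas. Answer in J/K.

ΔS_gas = 37.5 J/K

No heat is exchanged and no work is done, so the ideal-gas temperature stays constant.
Entropy is a state function; using a reversible isothermal path, ΔS_gas = nR ln(V₂/V₁) = 4.02 × 8.314 × ln(23.6/7.69) = 37.5 J/K.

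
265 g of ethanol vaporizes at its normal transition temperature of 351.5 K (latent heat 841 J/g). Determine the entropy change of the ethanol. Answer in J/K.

ΔS = 634 J/K

Heat absorbed by the substance: Q = mL = 265 × 841 = 222865 J.
At constant T, ΔS = Q_rev/T = 222865 / 351.5 = 634 J/K.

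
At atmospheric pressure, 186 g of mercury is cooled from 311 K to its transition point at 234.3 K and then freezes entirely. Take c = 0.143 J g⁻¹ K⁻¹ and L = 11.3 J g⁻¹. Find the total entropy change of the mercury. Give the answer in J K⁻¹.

Cooling step: ΔS₁ = m c ln(T_tr/T_i) = 186 × 0.143 × ln(234.3/311) = -7.532 J/K.
Phase change: ΔS₂ = −mL/T_tr = −186 × 11.3 / 234.3 = -8.971 J/K.
ΔS_total = (-7.532) + (-8.971) = -16.5 J/K.

ΔS = -16.5 J/K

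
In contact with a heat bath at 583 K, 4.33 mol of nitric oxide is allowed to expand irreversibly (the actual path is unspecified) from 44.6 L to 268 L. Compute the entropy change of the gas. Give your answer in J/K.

Entropy is a state function, so ΔS_gas depends only on the end states.
For an isothermal ideal gas ΔS_gas = nR ln(V₂/V₁) = 4.33 × 8.314 × ln(268/44.6) = 64.6 J/K.

ΔS_gas = 64.6 J/K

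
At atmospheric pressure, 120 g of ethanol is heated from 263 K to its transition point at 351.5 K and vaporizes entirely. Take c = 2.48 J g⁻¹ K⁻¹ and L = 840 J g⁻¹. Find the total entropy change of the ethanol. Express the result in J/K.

Warming step: ΔS₁ = m c ln(T_tr/T_i) = 120 × 2.48 × ln(351.5/263) = 86.32 J/K.
Phase change: ΔS₂ = +mL/T_tr = 120 × 840 / 351.5 = 286.8 J/K.
ΔS_total = (86.32) + (286.8) = 373 J/K.

ΔS = 373 J/K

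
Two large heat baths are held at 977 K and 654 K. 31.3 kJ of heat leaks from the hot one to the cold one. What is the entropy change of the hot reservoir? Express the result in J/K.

ΔS_hot = -32 J/K

The hot reservoir loses heat Q, so ΔS_hot = −Q/T_H = −31300/977 = -32 J/K.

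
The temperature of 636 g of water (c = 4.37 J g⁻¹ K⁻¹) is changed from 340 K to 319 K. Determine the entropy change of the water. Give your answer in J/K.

ΔS = ∫dQ_rev/T = m c ln(T₂/T₁) = 636 × 4.37 × ln(319/340) = -177 J/K.

ΔS = -177 J/K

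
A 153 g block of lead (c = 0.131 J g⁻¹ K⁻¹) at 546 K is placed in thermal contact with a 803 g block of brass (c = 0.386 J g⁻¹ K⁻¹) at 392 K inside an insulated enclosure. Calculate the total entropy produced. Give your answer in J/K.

ΔS_total = 1.14 J/K

Energy balance: T_f = (m₁c₁T₁ + m₂c₂T₂)/(m₁c₁ + m₂c₂) = 401.35 K.
ΔS₁ = m₁c₁ ln(T_f/T₁) = 20.043 × ln(401.35/546) = -6.169 J/K.
ΔS₂ = m₂c₂ ln(T_f/T₂) = 309.958 × ln(401.35/392) = 7.309 J/K.
ΔS_total = -6.169 + 7.309 = 1.14 J/K.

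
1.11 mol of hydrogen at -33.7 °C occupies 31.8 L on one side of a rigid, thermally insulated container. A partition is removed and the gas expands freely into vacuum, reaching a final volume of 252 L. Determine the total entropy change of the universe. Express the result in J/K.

For an ideal gas in free expansion Q = 0 and W = 0, so T is unchanged.
Entropy is a state function; using a reversible isothermal path, ΔS_gas = nR ln(V₂/V₁) = 1.11 × 8.314 × ln(252/31.8) = 19.1 J/K.
The insulated surroundings exchange no heat, so ΔS_surr = 0 and ΔS_universe = ΔS_gas.

ΔS_universe = 19.1 J/K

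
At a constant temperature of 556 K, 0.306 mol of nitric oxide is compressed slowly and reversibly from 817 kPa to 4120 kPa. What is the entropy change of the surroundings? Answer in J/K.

ΔS_surr = 4.12 J/K

For an isothermal ideal gas ΔS_gas = nR ln(P₁/P₂) = 0.306 × 8.314 × ln(817/4120) = -4.12 J/K.
The process is reversible, so ΔS_surr = −ΔS_gas = 4.12 J/K and ΔS_universe = 0.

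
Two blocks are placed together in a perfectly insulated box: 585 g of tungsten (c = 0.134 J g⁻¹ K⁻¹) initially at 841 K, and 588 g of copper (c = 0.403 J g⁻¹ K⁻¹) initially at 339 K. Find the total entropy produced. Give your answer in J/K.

ΔS_total = 27.6 J/K

Energy balance: T_f = (m₁c₁T₁ + m₂c₂T₂)/(m₁c₁ + m₂c₂) = 463.79 K.
ΔS₁ = m₁c₁ ln(T_f/T₁) = 78.39 × ln(463.79/841) = -46.66 J/K.
ΔS₂ = m₂c₂ ln(T_f/T₂) = 236.964 × ln(463.79/339) = 74.27 J/K.
ΔS_total = -46.66 + 74.27 = 27.6 J/K.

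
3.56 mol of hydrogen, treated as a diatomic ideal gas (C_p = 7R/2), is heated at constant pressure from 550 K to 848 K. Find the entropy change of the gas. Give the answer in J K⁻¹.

At constant pressure, ΔS = nC_p ln(T₂/T₁) with C_p = 7R/2 = 29.1 J mol⁻¹ K⁻¹.
ΔS = 3.56 × 29.1 × ln(848/550) = 44.9 J/K.

ΔS = 44.9 J/K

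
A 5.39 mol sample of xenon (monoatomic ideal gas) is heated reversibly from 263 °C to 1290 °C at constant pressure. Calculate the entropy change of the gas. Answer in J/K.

In kelvin: T₁ = 536.15 K, T₂ = 1563.15 K. At constant pressure, ΔS = nC_p ln(T₂/T₁) with C_p = 5R/2 = 20.79 J mol⁻¹ K⁻¹.
ΔS = 5.39 × 20.79 × ln(1563.15/536.15) = 120 J/K.

ΔS = 120 J/K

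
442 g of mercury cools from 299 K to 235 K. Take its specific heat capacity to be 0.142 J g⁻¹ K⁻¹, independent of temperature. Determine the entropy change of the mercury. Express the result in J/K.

ΔS = -15.1 J/K

ΔS = ∫dQ_rev/T = m c ln(T₂/T₁) = 442 × 0.142 × ln(235/299) = -15.1 J/K.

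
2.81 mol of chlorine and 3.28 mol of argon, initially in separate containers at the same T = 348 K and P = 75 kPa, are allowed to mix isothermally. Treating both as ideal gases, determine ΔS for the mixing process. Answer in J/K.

Mole fractions: x_A = 2.81/6.09 = 0.461, x_B = 0.539.
ΔS_mix = −R(n_A ln x_A + n_B ln x_B) = −8.314 × (2.81 ln 0.461 + 3.28 ln 0.539) = 34.9 J/K.

ΔS_mix = 34.9 J/K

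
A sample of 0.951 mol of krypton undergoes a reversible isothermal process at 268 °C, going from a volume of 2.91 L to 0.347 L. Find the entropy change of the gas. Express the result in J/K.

ΔS_gas = -16.8 J/K

For an isothermal ideal gas ΔS_gas = nR ln(V₂/V₁) = 0.951 × 8.314 × ln(0.347/2.91) = -16.8 J/K.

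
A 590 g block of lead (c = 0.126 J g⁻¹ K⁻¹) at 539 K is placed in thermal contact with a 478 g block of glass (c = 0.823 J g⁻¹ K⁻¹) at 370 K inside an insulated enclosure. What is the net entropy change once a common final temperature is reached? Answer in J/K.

Energy balance: T_f = (m₁c₁T₁ + m₂c₂T₂)/(m₁c₁ + m₂c₂) = 396.86 K.
ΔS₁ = m₁c₁ ln(T_f/T₁) = 74.34 × ln(396.86/539) = -22.76 J/K.
ΔS₂ = m₂c₂ ln(T_f/T₂) = 393.394 × ln(396.86/370) = 27.57 J/K.
ΔS_total = -22.76 + 27.57 = 4.81 J/K.

ΔS_total = 4.81 J/K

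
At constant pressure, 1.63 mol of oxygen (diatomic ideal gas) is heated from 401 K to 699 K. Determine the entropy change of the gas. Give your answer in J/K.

ΔS = 26.4 J/K

At constant pressure, ΔS = nC_p ln(T₂/T₁) with C_p = 7R/2 = 29.1 J mol⁻¹ K⁻¹.
ΔS = 1.63 × 29.1 × ln(699/401) = 26.4 J/K.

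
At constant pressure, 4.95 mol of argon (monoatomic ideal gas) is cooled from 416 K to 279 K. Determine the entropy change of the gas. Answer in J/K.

ΔS = -41.1 J/K

At constant pressure, ΔS = nC_p ln(T₂/T₁) with C_p = 5R/2 = 20.79 J mol⁻¹ K⁻¹.
ΔS = 4.95 × 20.79 × ln(279/416) = -41.1 J/K.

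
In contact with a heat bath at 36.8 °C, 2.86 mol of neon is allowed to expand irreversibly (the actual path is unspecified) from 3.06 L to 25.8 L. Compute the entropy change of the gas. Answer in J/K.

Entropy is a state function, so ΔS_gas depends only on the end states.
For an isothermal ideal gas ΔS_gas = nR ln(V₂/V₁) = 2.86 × 8.314 × ln(25.8/3.06) = 50.7 J/K.

ΔS_gas = 50.7 J/K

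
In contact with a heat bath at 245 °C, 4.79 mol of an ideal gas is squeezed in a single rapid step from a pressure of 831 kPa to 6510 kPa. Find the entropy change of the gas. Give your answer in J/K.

Entropy is a state function, so ΔS_gas depends only on the end states.
For an isothermal ideal gas ΔS_gas = nR ln(P₁/P₂) = 4.79 × 8.314 × ln(831/6510) = -82 J/K.

ΔS_gas = -82 J/K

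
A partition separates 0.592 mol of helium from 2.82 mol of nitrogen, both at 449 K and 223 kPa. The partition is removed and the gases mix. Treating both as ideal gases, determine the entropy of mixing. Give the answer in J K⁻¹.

Mole fractions: x_A = 0.592/3.41 = 0.174, x_B = 0.826.
ΔS_mix = −R(n_A ln x_A + n_B ln x_B) = −8.314 × (0.592 ln 0.174 + 2.82 ln 0.826) = 13.1 J/K.

ΔS_mix = 13.1 J/K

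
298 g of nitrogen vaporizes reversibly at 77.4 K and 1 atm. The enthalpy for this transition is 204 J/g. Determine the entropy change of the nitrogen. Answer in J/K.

ΔS = 785 J/K

Heat absorbed by the substance: Q = mL = 298 × 204 = 60792 J.
At constant T, ΔS = Q_rev/T = 60792 / 77.4 = 785 J/K.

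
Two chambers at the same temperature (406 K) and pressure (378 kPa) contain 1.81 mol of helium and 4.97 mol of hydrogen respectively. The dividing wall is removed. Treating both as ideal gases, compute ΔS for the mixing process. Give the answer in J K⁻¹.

ΔS_mix = 32.7 J/K

Mole fractions: x_A = 1.81/6.78 = 0.267, x_B = 0.733.
ΔS_mix = −R(n_A ln x_A + n_B ln x_B) = −8.314 × (1.81 ln 0.267 + 4.97 ln 0.733) = 32.7 J/K.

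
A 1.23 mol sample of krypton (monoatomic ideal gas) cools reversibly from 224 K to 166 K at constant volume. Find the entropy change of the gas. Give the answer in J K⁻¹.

ΔS = -4.6 J/K

At constant volume, ΔS = nC_V ln(T₂/T₁) with C_V = 3R/2 = 12.47 J mol⁻¹ K⁻¹.
ΔS = 1.23 × 12.47 × ln(166/224) = -4.6 J/K.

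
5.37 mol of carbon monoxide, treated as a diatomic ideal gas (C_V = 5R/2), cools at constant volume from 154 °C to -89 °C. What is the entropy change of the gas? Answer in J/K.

ΔS = -93.9 J/K

In kelvin: T₁ = 427.15 K, T₂ = 184.15 K. At constant volume, ΔS = nC_V ln(T₂/T₁) with C_V = 5R/2 = 20.79 J mol⁻¹ K⁻¹.
ΔS = 5.37 × 20.79 × ln(184.15/427.15) = -93.9 J/K.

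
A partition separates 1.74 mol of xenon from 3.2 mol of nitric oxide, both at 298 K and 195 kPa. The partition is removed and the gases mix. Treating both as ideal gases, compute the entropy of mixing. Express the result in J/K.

Mole fractions: x_A = 1.74/4.94 = 0.352, x_B = 0.648.
ΔS_mix = −R(n_A ln x_A + n_B ln x_B) = −8.314 × (1.74 ln 0.352 + 3.2 ln 0.648) = 26.6 J/K.

ΔS_mix = 26.6 J/K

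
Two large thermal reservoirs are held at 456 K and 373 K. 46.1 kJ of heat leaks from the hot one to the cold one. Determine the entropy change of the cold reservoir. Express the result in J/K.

ΔS_cold = 124 J/K

The cold reservoir gains heat Q, so ΔS_cold = +Q/T_C = 46100/373 = 124 J/K.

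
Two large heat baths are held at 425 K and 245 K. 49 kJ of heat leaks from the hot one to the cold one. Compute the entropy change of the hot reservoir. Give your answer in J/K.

The hot reservoir loses heat Q, so ΔS_hot = −Q/T_H = −49000/425 = -115 J/K.

ΔS_hot = -115 J/K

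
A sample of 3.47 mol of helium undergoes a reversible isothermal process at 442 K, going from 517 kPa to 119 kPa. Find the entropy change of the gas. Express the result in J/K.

For an isothermal ideal gas ΔS_gas = nR ln(P₁/P₂) = 3.47 × 8.314 × ln(517/119) = 42.4 J/K.

ΔS_gas = 42.4 J/K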